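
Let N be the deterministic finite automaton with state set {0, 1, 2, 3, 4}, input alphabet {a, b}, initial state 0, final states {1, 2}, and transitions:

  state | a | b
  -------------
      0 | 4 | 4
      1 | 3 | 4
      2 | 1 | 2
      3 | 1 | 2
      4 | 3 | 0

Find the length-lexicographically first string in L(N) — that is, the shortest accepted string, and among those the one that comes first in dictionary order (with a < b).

aaa

A breadth-first search from 0 reaches an accepting state first via the path 0 → 4 → 3 → 1 on input aaa.
No string of length < 3 is accepted (BFS exhausts all shorter strings without reaching an accepting state), and aaa is the lexicographically least accepting string of length 3.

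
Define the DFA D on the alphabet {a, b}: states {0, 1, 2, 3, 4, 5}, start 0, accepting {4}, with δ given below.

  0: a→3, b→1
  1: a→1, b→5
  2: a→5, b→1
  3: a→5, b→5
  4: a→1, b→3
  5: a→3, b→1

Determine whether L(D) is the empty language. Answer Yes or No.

The states reachable from the start state are {0, 1, 3, 5}.
None of the accepting states {4} is reachable, so no string is accepted and L(D) = ∅.

Yes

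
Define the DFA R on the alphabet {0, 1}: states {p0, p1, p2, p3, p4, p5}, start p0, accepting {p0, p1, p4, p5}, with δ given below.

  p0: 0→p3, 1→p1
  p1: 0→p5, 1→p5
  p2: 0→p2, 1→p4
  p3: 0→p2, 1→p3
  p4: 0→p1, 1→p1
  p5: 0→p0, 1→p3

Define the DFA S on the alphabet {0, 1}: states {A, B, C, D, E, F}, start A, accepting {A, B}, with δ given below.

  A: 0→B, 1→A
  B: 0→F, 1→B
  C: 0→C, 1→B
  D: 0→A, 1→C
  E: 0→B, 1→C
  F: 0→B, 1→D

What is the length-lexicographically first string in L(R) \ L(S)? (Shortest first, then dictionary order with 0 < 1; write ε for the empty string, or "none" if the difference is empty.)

001

The string 001 is accepted by R but not by S.
No shorter string lies in the difference, and 001 is the lexicographically first length-3 string in L(R) \ L(S).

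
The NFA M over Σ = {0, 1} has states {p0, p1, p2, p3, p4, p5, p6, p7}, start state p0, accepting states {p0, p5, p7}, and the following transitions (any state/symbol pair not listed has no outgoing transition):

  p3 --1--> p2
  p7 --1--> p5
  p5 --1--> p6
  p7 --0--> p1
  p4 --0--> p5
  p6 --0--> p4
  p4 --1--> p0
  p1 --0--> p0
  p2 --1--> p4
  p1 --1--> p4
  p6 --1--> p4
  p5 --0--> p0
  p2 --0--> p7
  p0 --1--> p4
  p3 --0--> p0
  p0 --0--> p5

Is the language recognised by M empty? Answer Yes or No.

The empty string ε is accepted: the run p0 ends in the accepting state p0.
Since at least one string is accepted, L(M) is not empty.

No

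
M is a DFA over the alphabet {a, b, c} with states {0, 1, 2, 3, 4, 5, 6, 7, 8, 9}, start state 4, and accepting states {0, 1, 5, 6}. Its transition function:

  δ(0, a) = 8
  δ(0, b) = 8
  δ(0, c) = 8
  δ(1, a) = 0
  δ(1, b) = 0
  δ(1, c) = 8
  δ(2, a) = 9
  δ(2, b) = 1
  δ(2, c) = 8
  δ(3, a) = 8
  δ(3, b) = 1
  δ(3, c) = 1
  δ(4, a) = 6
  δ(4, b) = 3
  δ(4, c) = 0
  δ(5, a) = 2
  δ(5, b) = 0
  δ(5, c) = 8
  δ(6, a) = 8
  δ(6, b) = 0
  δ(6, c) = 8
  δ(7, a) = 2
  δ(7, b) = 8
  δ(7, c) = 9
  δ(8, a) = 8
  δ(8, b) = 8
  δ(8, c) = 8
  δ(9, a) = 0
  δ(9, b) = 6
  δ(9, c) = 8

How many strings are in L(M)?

The useful subgraph on states {0, 1, 3, 4, 6} is acyclic, so L(M) is finite; the longest accepting path visits 4 useful states, giving maximum string length 3.
Counting accepting paths from 4 by length: 2 of length 1, 3 of length 2, 4 of length 3. Total 9.

9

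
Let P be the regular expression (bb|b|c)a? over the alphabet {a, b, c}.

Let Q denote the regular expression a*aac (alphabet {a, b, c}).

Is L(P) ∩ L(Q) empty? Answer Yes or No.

Converting the expression P to a DFA (subset construction, then merging equivalent states) gives the minimal DFA with states {p0, p1, p2, p3, p4}, start state p0, accepting states {p2, p3, p4} and transitions p0: a→p1, b→p2, c→p3; p1: a→p1, b→p1, c→p1; p2: a→p4, b→p3, c→p1; p3: a→p4, b→p1, c→p1; p4: a→p1, b→p1, c→p1.
Converting the expression Q to a DFA (subset construction, then merging equivalent states) gives the minimal DFA with states {q0, q1, q2, q3, q4}, start state q0, accepting states {q4} and transitions q0: a→q1, b→q2, c→q2; q1: a→q3, b→q2, c→q2; q2: a→q2, b→q2, c→q2; q3: a→q3, b→q2, c→q4; q4: a→q2, b→q2, c→q2.
Exploring the product automaton P × Q from the start pair (p0, q0), following both machines on each input symbol, reaches 8 state pairs: (p0, q0), (p1, q1), (p2, q2), (p3, q2), (p1, q3), (p1, q2), (p4, q2), (p1, q4).
P accepts in {p2, p3, p4} and Q accepts in {q4}; no reachable pair has both components accepting, so no string drives both machines to acceptance simultaneously and L(P) ∩ L(Q) = ∅.
So no string is accepted by both, and the intersection is empty.

Yes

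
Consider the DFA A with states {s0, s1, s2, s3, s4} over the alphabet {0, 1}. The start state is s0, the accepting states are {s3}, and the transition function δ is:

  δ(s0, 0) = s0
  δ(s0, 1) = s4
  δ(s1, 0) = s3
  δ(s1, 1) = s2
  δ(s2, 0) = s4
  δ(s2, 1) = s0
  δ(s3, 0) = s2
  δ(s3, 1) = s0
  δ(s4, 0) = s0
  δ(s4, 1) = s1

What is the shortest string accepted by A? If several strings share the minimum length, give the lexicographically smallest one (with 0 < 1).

A breadth-first search from s0 reaches an accepting state first via the path s0 → s4 → s1 → s3 on input 110.
No string of length < 3 is accepted (BFS exhausts all shorter strings without reaching an accepting state), and 110 is the lexicographically least accepting string of length 3.

110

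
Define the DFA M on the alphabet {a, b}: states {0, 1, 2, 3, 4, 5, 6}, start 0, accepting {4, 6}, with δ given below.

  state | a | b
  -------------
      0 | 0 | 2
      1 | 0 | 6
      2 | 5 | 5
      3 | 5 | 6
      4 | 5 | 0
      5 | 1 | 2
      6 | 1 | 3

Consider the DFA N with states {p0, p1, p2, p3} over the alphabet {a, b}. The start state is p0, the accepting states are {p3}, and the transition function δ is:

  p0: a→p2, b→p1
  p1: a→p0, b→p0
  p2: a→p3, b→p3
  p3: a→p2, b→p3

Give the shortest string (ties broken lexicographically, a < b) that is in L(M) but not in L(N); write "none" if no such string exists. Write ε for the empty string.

none

Exploring the product automaton M × N from the start pair (0, p0), following both machines on each input symbol, reaches 12 state pairs: (0, p0), (0, p2), (2, p1), (0, p3), (2, p3), (5, p0), (5, p2), (5, p3), (1, p2), (1, p3), (6, p3), (3, p3).
M accepts in {4, 6} and N accepts in {p3}. The reachable pairs whose M-component is accepting are (6, p3); in each of them the N-component is accepting too, so the product for L(M) \ L(N) (M-component accepting, N-component rejecting) has no reachable accepting pair and the difference is empty.
So every string accepted by M is also accepted by N: L(M) \ L(N) = ∅ and there is no such string.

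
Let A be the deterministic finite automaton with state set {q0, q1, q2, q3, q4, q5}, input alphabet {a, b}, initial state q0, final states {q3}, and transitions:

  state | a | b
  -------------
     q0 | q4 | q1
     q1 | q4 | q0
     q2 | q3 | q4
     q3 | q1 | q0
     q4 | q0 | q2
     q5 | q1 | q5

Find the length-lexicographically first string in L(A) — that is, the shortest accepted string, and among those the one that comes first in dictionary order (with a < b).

A breadth-first search from q0 reaches an accepting state first via the path q0 → q4 → q2 → q3 on input aba.
No string of length < 3 is accepted (BFS exhausts all shorter strings without reaching an accepting state), and aba is the lexicographically least accepting string of length 3.

aba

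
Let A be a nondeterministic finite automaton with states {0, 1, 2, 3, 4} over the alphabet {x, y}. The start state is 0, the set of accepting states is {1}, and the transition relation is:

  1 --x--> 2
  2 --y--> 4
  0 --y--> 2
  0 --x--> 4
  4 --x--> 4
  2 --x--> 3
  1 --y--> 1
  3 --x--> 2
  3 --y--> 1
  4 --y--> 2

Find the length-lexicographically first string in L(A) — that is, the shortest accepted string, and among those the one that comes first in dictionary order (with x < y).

yxy

A breadth-first search from 0 reaches an accepting state first via the path 0 → 2 → 3 → 1 on input yxy.
No string of length < 3 is accepted (BFS exhausts all shorter strings without reaching an accepting state), and yxy is the lexicographically least accepting string of length 3.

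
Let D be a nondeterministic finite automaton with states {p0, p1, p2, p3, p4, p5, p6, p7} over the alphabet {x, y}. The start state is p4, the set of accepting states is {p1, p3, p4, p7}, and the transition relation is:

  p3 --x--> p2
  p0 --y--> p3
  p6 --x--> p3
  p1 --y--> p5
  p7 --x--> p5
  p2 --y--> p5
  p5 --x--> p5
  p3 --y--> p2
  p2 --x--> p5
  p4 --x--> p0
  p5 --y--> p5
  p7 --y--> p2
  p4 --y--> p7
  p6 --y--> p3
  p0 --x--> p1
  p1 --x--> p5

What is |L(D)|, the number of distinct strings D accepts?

The useful subgraph on states {p0, p1, p3, p4, p7} is acyclic, so L(D) is finite; the longest accepting path visits 3 useful states, giving maximum string length 2.
Counting accepting paths from p4 by length: 1 of length 0, 1 of length 1, 2 of length 2. Total 4.

4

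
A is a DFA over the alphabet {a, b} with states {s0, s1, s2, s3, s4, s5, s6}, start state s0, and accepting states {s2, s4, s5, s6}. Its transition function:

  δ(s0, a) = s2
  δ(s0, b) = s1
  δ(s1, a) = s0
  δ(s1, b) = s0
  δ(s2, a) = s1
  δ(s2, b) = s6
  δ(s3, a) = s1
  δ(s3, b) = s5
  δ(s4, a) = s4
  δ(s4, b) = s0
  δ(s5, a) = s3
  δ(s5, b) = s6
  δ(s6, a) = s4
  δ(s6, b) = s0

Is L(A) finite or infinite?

State s0 is reachable from the start and can reach an accepting state, and it lies on the cycle s0 → s1 → s0.
Traversing that cycle any number of times yields accepted strings of unbounded length, so the language is infinite.

infinite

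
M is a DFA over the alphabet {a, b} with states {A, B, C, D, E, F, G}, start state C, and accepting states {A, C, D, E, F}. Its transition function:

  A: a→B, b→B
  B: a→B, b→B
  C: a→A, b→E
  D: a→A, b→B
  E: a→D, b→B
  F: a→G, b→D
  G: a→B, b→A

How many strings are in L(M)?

5

The useful subgraph on states {A, C, D, E} is acyclic, so L(M) is finite; the longest accepting path visits 4 useful states, giving maximum string length 3.
Counting accepting paths from C by length: 1 of length 0, 2 of length 1, 1 of length 2, 1 of length 3. Total 5.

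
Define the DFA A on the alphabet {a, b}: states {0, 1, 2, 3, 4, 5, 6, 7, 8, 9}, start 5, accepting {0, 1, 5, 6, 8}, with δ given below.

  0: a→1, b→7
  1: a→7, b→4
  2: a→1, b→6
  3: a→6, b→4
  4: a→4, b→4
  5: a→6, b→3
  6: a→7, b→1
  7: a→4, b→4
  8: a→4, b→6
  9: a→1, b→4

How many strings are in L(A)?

The useful subgraph on states {1, 3, 5, 6} is acyclic, so L(A) is finite; the longest accepting path visits 4 useful states, giving maximum string length 3.
Counting accepting paths from 5 by length: 1 of length 0, 1 of length 1, 2 of length 2, 1 of length 3. Total 5.

5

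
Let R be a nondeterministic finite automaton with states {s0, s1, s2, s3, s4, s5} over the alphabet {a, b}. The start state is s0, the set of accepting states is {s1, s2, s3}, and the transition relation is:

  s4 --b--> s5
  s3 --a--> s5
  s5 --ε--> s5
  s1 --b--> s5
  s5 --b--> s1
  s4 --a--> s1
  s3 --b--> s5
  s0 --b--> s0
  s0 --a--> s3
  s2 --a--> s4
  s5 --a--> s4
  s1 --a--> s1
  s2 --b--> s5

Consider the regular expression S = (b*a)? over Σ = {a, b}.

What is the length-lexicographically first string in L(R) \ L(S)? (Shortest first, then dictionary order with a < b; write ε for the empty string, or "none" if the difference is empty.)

The string aab is accepted by R but not by S.
No shorter string lies in the difference, and aab is the lexicographically first length-3 string in L(R) \ L(S).

aab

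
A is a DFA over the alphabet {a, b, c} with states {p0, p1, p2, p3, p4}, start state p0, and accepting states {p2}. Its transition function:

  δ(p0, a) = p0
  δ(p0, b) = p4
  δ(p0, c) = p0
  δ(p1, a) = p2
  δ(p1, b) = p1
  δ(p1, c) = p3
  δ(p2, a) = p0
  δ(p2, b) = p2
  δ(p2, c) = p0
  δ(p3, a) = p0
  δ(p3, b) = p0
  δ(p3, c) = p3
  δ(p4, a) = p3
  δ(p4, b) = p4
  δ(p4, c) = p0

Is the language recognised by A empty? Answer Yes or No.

The states reachable from the start state are {p0, p3, p4}.
None of the accepting states {p2} is reachable, so no string is accepted and L(A) = ∅.

Yes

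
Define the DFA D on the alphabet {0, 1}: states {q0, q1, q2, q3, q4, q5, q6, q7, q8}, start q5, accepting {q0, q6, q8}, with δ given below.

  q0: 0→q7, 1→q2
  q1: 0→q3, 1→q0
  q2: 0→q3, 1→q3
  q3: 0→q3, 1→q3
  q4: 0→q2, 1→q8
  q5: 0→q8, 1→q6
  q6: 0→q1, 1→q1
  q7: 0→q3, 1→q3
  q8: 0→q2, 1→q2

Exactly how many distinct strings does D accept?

The useful subgraph on states {q0, q1, q5, q6, q8} is acyclic, so L(D) is finite; the longest accepting path visits 4 useful states, giving maximum string length 3.
Counting accepting paths from q5 by length: 2 of length 1, 2 of length 3. Total 4.

4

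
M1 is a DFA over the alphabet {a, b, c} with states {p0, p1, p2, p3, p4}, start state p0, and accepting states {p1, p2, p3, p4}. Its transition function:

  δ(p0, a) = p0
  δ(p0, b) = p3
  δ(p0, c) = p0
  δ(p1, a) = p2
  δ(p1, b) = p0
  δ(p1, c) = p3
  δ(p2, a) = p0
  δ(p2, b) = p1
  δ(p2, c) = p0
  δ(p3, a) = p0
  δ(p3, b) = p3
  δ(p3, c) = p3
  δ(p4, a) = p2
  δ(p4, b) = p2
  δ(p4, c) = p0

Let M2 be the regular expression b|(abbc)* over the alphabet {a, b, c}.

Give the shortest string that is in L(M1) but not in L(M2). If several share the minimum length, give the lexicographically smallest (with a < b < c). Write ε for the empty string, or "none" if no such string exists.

The string ab is accepted by M1 but not by M2.
No shorter string lies in the difference, and ab is the lexicographically first length-2 string in L(M1) \ L(M2).

ab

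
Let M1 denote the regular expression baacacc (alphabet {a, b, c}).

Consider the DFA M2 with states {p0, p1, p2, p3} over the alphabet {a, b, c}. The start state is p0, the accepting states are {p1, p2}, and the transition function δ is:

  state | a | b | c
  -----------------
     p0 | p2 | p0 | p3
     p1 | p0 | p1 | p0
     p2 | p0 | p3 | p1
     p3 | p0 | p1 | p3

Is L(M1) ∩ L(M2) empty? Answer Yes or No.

Converting the expression M1 to a DFA (subset construction, then merging equivalent states) gives the minimal DFA with states {r0, r1, r2, r3, r4, r5, r6, r7, r8}, start state r0, accepting states {r8} and transitions r0: a→r1, b→r2, c→r1; r1: a→r1, b→r1, c→r1; r2: a→r3, b→r1, c→r1; r3: a→r4, b→r1, c→r1; r4: a→r1, b→r1, c→r5; r5: a→r6, b→r1, c→r1; r6: a→r1, b→r1, c→r7; r7: a→r1, b→r1, c→r8; r8: a→r1, b→r1, c→r1.
Exploring the product automaton M1 × M2 from the start pair (r0, p0), following both machines on each input symbol, reaches 12 state pairs: (r0, p0), (r1, p2), (r2, p0), (r1, p3), (r1, p0), (r1, p1), (r3, p2), (r4, p0), (r5, p3), (r6, p0), (r7, p3), (r8, p3).
M1 accepts in {r8} and M2 accepts in {p1, p2}; no reachable pair has both components accepting, so no string drives both machines to acceptance simultaneously and L(M1) ∩ L(M2) = ∅.
So no string is accepted by both, and the intersection is empty.

Yes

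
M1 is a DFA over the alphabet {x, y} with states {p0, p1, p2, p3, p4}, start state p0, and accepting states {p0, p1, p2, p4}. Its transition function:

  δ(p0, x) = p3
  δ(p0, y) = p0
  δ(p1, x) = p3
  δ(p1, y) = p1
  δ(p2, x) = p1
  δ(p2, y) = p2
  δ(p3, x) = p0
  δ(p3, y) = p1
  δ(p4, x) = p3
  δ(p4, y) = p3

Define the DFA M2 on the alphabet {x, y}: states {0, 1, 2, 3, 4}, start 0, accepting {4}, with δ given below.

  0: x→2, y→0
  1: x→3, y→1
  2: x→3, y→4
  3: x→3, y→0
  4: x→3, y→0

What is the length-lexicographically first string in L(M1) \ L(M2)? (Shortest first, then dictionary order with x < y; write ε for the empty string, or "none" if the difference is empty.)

The empty string ε is accepted by M1 but not by M2.
Since ε is the unique shortest string, it is the required witness.

ε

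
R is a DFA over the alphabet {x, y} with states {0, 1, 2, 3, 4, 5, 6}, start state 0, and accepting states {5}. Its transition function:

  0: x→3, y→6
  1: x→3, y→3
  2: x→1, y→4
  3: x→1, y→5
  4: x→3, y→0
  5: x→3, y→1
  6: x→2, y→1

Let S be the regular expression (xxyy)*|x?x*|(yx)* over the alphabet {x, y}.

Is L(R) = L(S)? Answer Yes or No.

The string xy is accepted by R but rejected by S.
So L(R) ≠ L(S).

No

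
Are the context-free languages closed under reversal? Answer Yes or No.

Yes

Reversing the right-hand side of every production of a context-free grammar for L gives a context-free grammar for Lᴿ (induction on derivation length).
So the context-free languages are closed under reversal.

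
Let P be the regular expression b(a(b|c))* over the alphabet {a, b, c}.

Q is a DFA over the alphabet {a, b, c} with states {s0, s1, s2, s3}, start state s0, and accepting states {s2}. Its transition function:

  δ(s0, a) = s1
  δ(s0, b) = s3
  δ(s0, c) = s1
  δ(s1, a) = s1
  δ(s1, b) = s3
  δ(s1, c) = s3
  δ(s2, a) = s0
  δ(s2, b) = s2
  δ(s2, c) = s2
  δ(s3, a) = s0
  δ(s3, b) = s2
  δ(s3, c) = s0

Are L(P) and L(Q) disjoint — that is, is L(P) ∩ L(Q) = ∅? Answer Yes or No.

Converting the expression P to a DFA (subset construction, then merging equivalent states) gives the minimal DFA with states {p0, p1, p2, p3}, start state p0, accepting states {p2} and transitions p0: a→p1, b→p2, c→p1; p1: a→p1, b→p1, c→p1; p2: a→p3, b→p1, c→p1; p3: a→p1, b→p2, c→p2.
Exploring the product automaton P × Q from the start pair (p0, s0), following both machines on each input symbol, reaches 9 state pairs: (p0, s0), (p1, s1), (p2, s3), (p1, s3), (p3, s0), (p1, s2), (p1, s0), (p2, s1), (p3, s1).
P accepts in {p2} and Q accepts in {s2}; no reachable pair has both components accepting, so no string drives both machines to acceptance simultaneously and L(P) ∩ L(Q) = ∅.
So no string is accepted by both, and the intersection is empty.

Yes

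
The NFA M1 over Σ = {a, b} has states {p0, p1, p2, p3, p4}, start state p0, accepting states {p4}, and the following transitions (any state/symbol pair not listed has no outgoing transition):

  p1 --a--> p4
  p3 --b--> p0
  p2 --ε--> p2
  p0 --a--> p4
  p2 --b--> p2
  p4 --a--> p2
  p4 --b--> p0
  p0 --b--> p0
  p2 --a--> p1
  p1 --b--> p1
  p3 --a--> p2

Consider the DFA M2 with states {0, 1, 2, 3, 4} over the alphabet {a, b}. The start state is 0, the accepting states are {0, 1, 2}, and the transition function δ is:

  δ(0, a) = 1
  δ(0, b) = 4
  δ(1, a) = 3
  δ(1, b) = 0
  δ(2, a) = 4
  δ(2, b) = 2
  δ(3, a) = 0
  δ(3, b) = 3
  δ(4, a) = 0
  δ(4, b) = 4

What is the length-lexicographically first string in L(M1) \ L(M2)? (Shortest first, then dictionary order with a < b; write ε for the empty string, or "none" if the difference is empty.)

baabaa

The string baabaa is accepted by M1 but not by M2.
No shorter string lies in the difference, and baabaa is the lexicographically first length-6 string in L(M1) \ L(M2).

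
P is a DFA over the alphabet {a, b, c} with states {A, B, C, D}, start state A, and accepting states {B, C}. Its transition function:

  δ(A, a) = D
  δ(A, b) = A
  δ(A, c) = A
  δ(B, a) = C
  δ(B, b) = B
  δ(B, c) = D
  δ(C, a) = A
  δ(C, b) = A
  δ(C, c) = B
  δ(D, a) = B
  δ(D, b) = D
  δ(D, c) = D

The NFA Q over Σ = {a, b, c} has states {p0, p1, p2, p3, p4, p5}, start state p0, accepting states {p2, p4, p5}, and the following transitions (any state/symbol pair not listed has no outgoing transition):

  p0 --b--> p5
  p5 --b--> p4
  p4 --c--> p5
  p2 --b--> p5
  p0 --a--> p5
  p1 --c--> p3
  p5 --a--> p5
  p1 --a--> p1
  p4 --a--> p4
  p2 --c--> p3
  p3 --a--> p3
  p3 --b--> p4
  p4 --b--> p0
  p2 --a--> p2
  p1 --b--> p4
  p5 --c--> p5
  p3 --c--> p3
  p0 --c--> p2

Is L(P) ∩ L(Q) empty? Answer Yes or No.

The string aa is accepted by both P and Q.
Hence L(P) ∩ L(Q) ≠ ∅.

No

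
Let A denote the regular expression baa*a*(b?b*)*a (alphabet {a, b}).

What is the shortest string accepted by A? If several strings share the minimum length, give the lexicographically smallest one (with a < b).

baa

By inspection of the expression, no string of length less than 3 matches, and baa is the lexicographically first match of length 3.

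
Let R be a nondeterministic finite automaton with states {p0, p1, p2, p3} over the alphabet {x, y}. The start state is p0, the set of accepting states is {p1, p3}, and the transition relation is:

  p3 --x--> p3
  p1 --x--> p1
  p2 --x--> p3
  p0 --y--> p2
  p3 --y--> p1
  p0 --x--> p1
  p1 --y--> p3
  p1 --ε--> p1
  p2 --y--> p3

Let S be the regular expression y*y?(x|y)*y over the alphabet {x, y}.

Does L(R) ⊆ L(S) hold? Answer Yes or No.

The string x is in L(R) but not in L(S).
So L(R) ⊄ L(S).

No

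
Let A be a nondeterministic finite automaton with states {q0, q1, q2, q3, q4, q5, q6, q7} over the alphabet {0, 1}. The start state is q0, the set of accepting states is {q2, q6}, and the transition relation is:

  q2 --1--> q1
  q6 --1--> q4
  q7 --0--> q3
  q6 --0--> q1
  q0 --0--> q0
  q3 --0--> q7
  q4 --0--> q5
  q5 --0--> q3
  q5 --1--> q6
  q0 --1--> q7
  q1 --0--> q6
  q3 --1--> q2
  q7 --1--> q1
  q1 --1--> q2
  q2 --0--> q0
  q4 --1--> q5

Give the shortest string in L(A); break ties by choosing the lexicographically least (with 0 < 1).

A breadth-first search from q0 reaches an accepting state first via the path q0 → q7 → q3 → q2 on input 101.
No string of length < 3 is accepted (BFS exhausts all shorter strings without reaching an accepting state), and 101 is the lexicographically least accepting string of length 3.

101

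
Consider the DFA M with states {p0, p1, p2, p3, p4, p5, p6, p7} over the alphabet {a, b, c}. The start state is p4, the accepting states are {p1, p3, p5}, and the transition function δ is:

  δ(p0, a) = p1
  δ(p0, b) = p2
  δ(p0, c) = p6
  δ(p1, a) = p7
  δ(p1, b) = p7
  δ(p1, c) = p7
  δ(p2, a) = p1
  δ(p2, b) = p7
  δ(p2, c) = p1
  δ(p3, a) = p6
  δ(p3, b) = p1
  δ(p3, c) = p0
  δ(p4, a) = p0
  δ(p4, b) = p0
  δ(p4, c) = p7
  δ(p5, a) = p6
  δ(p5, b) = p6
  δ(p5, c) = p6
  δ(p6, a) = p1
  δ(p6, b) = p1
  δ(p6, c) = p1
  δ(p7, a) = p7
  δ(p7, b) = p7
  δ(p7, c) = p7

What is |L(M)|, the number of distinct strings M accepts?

12

The useful subgraph on states {p0, p1, p2, p4, p6} is acyclic, so L(M) is finite; the longest accepting path visits 4 useful states, giving maximum string length 3.
Counting accepting paths from p4 by length: 2 of length 2, 10 of length 3. Total 12.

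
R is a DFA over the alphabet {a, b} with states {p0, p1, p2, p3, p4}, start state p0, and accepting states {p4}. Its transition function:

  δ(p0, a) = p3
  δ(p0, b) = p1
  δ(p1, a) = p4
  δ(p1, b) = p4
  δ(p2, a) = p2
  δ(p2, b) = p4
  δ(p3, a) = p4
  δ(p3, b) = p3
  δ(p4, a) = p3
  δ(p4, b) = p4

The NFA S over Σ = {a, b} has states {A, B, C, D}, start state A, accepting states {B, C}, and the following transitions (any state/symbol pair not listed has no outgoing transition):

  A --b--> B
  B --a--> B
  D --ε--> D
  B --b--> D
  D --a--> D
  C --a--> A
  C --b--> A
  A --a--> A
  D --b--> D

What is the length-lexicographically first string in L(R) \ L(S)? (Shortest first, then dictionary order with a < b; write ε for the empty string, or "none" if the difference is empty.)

aa

The string aa is accepted by R but not by S.
No shorter string lies in the difference, and aa is the lexicographically first length-2 string in L(R) \ L(S).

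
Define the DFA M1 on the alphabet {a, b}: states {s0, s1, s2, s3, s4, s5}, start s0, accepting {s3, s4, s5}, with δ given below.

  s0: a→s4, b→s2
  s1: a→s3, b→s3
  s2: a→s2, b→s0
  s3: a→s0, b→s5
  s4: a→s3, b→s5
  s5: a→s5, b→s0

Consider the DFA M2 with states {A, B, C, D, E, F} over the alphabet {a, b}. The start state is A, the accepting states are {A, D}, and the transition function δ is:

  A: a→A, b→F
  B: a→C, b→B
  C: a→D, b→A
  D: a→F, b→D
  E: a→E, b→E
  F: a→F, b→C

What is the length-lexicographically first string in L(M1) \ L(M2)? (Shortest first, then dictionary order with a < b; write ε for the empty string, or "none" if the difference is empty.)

ab

The string ab is accepted by M1 but not by M2.
No shorter string lies in the difference, and ab is the lexicographically first length-2 string in L(M1) \ L(M2).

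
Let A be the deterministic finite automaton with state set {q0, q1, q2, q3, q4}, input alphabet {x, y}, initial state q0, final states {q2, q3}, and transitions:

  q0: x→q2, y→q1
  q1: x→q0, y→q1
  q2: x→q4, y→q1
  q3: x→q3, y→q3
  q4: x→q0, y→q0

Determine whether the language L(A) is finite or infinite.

infinite

State q0 is reachable from the start and can reach an accepting state, and it lies on the cycle q0 → q1 → q0.
Traversing that cycle any number of times yields accepted strings of unbounded length, so the language is infinite.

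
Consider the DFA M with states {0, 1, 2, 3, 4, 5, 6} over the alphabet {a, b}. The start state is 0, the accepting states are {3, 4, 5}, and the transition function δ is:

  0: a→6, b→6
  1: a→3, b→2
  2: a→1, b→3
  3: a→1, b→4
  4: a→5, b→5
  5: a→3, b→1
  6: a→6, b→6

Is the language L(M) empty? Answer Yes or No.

The states reachable from the start state are {0, 6}.
None of the accepting states {3, 4, 5} is reachable, so no string is accepted and L(M) = ∅.

Yes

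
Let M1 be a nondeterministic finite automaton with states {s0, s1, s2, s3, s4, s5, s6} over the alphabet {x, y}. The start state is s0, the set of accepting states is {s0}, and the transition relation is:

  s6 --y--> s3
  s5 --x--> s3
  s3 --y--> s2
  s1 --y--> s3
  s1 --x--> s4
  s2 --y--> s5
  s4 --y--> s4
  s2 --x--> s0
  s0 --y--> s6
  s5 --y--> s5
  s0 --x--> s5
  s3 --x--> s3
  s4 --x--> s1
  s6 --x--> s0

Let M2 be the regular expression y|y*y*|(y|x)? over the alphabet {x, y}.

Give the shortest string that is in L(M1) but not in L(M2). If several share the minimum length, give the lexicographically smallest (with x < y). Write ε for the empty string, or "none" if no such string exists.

yx

The string yx is accepted by M1 but not by M2.
No shorter string lies in the difference, and yx is the lexicographically first length-2 string in L(M1) \ L(M2).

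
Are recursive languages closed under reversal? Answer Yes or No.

Reverse the input on the tape and then run the decider for L; this halts and accepts exactly Lᴿ.
So the recursive languages are closed under reversal.

Yes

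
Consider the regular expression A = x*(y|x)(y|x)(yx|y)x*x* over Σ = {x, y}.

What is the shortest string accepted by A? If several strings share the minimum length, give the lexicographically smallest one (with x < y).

xxy

By inspection of the expression, no string of length less than 3 matches, and xxy is the lexicographically first match of length 3.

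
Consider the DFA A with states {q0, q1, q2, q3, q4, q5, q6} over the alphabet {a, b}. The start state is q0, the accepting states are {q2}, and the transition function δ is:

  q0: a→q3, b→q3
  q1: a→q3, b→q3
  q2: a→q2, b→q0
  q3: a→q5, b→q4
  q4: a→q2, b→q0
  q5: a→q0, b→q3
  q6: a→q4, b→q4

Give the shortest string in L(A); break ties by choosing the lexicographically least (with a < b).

aba

A breadth-first search from q0 reaches an accepting state first via the path q0 → q3 → q4 → q2 on input aba.
No string of length < 3 is accepted (BFS exhausts all shorter strings without reaching an accepting state), and aba is the lexicographically least accepting string of length 3.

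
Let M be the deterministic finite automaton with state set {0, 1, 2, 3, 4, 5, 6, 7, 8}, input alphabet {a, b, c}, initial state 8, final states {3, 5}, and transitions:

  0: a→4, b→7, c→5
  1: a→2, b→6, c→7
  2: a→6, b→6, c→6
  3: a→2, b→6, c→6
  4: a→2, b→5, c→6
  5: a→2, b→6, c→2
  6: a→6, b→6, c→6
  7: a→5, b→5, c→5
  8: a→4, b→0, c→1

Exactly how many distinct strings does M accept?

The useful subgraph on states {0, 1, 4, 5, 7, 8} is acyclic, so L(M) is finite; the longest accepting path visits 4 useful states, giving maximum string length 3.
Counting accepting paths from 8 by length: 2 of length 2, 7 of length 3. Total 9.

9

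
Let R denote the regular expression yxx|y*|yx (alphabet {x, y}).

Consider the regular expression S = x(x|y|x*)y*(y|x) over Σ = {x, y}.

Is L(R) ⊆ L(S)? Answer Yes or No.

No

The empty string ε is in L(R) but not in L(S).
So L(R) ⊄ L(S).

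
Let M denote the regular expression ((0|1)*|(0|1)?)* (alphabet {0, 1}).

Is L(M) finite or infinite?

The expression contains a Kleene star applied to a subexpression that matches at least one nonempty string, so it matches strings of unbounded length.
Hence L(M) is infinite.

infinite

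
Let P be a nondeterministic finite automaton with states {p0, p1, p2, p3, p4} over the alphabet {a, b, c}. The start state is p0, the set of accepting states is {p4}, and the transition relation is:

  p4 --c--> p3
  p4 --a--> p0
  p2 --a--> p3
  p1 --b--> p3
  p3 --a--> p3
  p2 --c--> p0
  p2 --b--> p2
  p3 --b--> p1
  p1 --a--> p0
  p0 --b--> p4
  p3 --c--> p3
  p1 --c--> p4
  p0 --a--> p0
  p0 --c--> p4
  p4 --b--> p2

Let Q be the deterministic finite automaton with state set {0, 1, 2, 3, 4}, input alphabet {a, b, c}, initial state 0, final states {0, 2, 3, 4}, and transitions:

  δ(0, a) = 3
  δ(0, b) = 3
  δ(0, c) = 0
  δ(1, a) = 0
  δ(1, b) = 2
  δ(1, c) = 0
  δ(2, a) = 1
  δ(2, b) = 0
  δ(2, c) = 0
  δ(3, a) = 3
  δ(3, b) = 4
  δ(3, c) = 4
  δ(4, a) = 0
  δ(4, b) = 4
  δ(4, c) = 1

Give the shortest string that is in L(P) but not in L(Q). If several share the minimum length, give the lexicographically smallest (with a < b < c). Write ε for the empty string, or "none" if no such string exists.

bcbc

The string bcbc is accepted by P but not by Q.
No shorter string lies in the difference, and bcbc is the lexicographically first length-4 string in L(P) \ L(Q).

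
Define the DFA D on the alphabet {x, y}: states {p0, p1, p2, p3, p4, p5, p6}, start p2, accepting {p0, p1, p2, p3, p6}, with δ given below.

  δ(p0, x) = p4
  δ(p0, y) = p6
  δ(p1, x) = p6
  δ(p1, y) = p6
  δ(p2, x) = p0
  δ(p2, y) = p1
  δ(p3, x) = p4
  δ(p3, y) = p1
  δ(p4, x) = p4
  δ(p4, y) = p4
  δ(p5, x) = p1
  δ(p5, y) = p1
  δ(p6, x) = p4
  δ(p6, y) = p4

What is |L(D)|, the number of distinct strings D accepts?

The useful subgraph on states {p0, p1, p2, p6} is acyclic, so L(D) is finite; the longest accepting path visits 3 useful states, giving maximum string length 2.
Counting accepting paths from p2 by length: 1 of length 0, 2 of length 1, 3 of length 2. Total 6.

6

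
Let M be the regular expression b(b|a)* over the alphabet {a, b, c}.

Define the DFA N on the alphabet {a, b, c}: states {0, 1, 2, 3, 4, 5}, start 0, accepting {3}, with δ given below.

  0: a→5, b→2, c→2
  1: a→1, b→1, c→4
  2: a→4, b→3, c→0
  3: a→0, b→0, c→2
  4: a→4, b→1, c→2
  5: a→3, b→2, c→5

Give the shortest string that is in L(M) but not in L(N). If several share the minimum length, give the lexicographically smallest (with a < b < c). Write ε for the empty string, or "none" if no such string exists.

The string b is accepted by M but not by N.
No shorter string lies in the difference, and b is the lexicographically first length-1 string in L(M) \ L(N).

b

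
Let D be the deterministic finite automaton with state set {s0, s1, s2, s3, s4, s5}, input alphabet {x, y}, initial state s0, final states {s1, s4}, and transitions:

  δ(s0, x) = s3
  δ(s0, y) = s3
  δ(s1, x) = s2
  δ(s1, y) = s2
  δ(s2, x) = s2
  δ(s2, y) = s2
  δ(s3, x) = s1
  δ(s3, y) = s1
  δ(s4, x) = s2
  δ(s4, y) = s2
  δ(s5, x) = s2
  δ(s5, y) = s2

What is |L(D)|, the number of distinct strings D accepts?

4

The useful subgraph on states {s0, s1, s3} is acyclic, so L(D) is finite; the longest accepting path visits 3 useful states, giving maximum string length 2.
Counting accepting paths from s0 by length: 4 of length 2. Total 4.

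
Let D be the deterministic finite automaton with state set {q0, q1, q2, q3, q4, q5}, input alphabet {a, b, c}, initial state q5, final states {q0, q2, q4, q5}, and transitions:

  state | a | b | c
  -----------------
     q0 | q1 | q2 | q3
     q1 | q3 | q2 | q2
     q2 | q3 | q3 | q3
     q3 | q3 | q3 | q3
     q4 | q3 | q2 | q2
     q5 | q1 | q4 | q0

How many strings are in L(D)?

The useful subgraph on states {q0, q1, q2, q4, q5} is acyclic, so L(D) is finite; the longest accepting path visits 4 useful states, giving maximum string length 3.
Counting accepting paths from q5 by length: 1 of length 0, 2 of length 1, 5 of length 2, 2 of length 3. Total 10.

10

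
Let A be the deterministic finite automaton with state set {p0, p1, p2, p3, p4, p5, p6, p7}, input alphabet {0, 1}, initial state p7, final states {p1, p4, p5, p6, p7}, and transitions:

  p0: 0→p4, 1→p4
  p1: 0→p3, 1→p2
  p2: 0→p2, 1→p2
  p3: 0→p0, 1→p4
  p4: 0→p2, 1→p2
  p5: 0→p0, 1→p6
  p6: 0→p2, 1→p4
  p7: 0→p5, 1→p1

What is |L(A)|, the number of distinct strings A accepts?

10

The useful subgraph on states {p0, p1, p3, p4, p5, p6, p7} is acyclic, so L(A) is finite; the longest accepting path visits 5 useful states, giving maximum string length 4.
Counting accepting paths from p7 by length: 1 of length 0, 2 of length 1, 1 of length 2, 4 of length 3, 2 of length 4. Total 10.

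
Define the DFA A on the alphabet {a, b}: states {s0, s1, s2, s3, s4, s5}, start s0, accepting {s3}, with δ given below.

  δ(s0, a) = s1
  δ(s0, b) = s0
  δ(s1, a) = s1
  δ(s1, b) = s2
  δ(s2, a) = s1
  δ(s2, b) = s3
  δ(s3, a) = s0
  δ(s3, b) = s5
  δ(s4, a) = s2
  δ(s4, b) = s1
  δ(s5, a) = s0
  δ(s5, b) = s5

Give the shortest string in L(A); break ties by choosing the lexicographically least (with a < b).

abb

A breadth-first search from s0 reaches an accepting state first via the path s0 → s1 → s2 → s3 on input abb.
No string of length < 3 is accepted (BFS exhausts all shorter strings without reaching an accepting state), and abb is the lexicographically least accepting string of length 3.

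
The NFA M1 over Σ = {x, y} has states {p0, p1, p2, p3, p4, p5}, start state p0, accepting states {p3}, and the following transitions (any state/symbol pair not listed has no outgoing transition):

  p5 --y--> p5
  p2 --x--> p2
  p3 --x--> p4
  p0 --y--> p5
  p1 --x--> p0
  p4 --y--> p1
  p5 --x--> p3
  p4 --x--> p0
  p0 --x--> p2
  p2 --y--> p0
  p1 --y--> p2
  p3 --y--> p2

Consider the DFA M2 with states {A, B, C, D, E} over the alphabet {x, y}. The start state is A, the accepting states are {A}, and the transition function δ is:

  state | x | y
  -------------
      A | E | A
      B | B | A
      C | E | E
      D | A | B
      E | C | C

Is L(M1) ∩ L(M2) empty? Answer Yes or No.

Exploring the product automaton M1 × M2 from the start pair (p0, A), following both machines on each input symbol, reaches 14 state pairs: (p0, A), (p2, E), (p5, A), (p2, C), (p0, C), (p3, E), (p0, E), (p5, E), (p4, C), (p5, C), (p3, C), (p1, E), (p4, E), (p1, C).
M1 accepts in {p3} and M2 accepts in {A}; no reachable pair has both components accepting, so no string drives both machines to acceptance simultaneously and L(M1) ∩ L(M2) = ∅.
So no string is accepted by both, and the intersection is empty.

Yes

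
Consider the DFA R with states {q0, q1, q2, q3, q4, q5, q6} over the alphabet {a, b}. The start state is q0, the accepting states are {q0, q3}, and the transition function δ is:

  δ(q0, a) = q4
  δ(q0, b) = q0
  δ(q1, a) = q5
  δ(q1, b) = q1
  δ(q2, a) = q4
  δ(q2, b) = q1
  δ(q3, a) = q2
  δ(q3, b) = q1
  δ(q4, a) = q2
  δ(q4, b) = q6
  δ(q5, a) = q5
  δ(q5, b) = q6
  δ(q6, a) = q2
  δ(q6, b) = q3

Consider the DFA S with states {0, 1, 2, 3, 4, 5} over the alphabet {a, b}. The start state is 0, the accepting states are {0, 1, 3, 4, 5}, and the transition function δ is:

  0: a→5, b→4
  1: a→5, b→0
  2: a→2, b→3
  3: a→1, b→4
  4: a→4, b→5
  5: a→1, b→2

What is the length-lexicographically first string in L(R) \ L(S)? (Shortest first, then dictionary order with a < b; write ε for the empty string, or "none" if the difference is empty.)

bbb

The string bbb is accepted by R but not by S.
No shorter string lies in the difference, and bbb is the lexicographically first length-3 string in L(R) \ L(S).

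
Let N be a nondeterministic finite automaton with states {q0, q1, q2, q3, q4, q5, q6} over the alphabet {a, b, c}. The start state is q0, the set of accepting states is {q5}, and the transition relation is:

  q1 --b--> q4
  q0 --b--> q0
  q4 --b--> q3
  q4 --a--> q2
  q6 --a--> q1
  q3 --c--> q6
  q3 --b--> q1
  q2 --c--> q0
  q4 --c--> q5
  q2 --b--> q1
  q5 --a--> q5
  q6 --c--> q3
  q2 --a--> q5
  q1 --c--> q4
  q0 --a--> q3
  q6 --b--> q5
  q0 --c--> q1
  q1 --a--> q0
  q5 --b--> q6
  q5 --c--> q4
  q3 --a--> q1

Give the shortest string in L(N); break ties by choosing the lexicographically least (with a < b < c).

A breadth-first search from q0 reaches an accepting state first via the path q0 → q3 → q6 → q5 on input acb.
No string of length < 3 is accepted (BFS exhausts all shorter strings without reaching an accepting state), and acb is the lexicographically least accepting string of length 3.

acb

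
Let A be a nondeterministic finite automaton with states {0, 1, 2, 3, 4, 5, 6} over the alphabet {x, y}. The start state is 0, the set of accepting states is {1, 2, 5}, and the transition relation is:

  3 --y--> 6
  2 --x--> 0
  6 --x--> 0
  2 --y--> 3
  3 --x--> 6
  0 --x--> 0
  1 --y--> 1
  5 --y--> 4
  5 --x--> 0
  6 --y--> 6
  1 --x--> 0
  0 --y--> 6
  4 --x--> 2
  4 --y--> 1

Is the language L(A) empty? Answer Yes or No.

The states reachable from the start state are {0, 6}.
None of the accepting states {1, 2, 5} is reachable, so no string is accepted and L(A) = ∅.

Yes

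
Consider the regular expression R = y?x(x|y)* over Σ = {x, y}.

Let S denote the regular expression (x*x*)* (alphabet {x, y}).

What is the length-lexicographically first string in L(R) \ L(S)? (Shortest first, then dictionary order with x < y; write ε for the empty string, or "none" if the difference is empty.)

xy

The string xy is accepted by R but not by S.
No shorter string lies in the difference, and xy is the lexicographically first length-2 string in L(R) \ L(S).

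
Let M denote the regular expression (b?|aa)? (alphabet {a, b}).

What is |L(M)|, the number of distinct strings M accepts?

3

The expression has no Kleene star, so L(M) is finite. Expanding the alternatives gives {ε, b, aa}.
That is 1 of length 0, 1 of length 1, 1 of length 2: 3 strings in all.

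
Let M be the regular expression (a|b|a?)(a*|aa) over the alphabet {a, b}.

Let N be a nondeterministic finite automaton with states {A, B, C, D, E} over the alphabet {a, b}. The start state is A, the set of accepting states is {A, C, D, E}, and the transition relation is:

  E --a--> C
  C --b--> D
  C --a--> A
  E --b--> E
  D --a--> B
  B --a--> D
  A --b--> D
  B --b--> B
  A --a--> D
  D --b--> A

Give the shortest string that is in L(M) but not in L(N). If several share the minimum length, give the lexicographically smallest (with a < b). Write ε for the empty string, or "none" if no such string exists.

aa

The string aa is accepted by M but not by N.
No shorter string lies in the difference, and aa is the lexicographically first length-2 string in L(M) \ L(N).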